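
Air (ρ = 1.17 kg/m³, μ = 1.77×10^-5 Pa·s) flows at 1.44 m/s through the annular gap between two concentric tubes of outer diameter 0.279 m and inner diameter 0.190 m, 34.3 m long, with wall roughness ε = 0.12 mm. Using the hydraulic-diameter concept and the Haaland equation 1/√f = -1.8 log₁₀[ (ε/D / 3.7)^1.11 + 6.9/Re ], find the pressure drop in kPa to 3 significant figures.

Hydraulic diameter D_h = 4A/P = D_o - D_i = 0.279 - 0.19 = 0.089 m.
Re = ρVD_h/μ = 1.17·1.44·0.089/1.77e-05 = 8472.
ε/D_h = 0.00012/0.089 = 0.00135; Haaland gives 1/√f = -1.8 log₁₀[0.000153+0.000814] = 5.426, so f = 0.03396.
ΔP = f(L/D_h)(ρV²/2) = 0.03396·34.3/0.089·1.213 = 15.88 Pa.
ΔP = 0.0159 kPa.

ΔP ≈ 0.0159 kPa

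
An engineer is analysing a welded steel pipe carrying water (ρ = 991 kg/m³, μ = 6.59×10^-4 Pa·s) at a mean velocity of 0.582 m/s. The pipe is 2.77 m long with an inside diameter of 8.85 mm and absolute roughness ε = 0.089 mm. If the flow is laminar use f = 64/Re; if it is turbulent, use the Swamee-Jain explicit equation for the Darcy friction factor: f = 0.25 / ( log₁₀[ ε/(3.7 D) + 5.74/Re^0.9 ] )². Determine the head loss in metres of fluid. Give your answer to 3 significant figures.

Reynolds number Re = ρVD/μ = 991 · 0.582 · 0.00885 / 0.000659 = 7746.
Re > 4000 → turbulent. Relative roughness ε/D = 8.9e-05/0.00885 = 0.0101. Swamee-Jain: f = 0.25/(log₁₀[0.0101/3.7 + 5.74/7746^0.9])² = 0.25/(log₁₀[0.00272 + 0.00181])² = 0.25/(-2.344)² = 0.04551.
Darcy-Weisbach: ΔP = f(L/D)(ρV²/2) = 0.04551·(2.77/0.00885)·(991·0.582²/2) = 0.04551·313·167.8 = 2391 Pa.
Head loss h_f = ΔP/(ρg) = 2391/(991·9.81) = 0.246 m.

h_f ≈ 0.246 m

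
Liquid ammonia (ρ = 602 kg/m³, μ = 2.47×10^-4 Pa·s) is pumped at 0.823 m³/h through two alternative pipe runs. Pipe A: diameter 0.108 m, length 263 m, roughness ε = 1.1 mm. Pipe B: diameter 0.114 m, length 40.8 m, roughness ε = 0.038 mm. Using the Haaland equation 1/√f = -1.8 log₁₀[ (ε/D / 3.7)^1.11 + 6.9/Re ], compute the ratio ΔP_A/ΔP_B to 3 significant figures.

Pipe A: V = Q/A = 0.0002286/0.009161 = 0.02496 m/s; Re = 6569; ε/D = 0.0102; Haaland → f = 0.04552; ΔP_A = f(L/D)(ρV²/2) = 20.78 Pa.
Pipe B: V = Q/A = 0.0002286/0.01021 = 0.0224 m/s; Re = 6223; ε/D = 0.000333; Haaland → f = 0.03564; ΔP_B = f(L/D)(ρV²/2) = 1.926 Pa.
ΔP_A/ΔP_B = 20.78/1.926 = 10.8.

ΔP_A/ΔP_B ≈ 10.8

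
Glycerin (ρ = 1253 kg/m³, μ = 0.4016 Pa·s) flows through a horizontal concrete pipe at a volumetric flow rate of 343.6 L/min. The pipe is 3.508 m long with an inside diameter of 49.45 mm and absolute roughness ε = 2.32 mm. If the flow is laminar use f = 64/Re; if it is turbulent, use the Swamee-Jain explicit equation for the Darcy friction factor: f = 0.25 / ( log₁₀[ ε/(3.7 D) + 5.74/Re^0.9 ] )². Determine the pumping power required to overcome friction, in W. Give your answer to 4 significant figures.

Q = 343.6 L/min = 343.6/60000 = 0.005727 m³/s.
Cross-sectional area A = πD²/4 = π(0.04945)²/4 = 0.001921 m²; mean velocity V = Q/A = 0.005727/0.001921 = 2.982 m/s.
Reynolds number Re = ρVD/μ = 1253 · 2.982 · 0.04945 / 0.402 = 460.
Re < 2300 → laminar flow, so f = 64/Re = 64/460 = 0.1391 (the turbulent correlation is not needed).
Darcy-Weisbach: ΔP = f(L/D)(ρV²/2) = 0.1391·(3.508/0.04945)·(1253·2.982²/2) = 0.1391·70.94·5570 = 5.497e+04 Pa.
Pumping power P = QΔP = 0.005727·5.497e+04 = 314.81 W = 314.8 W.

P ≈ 314.8 W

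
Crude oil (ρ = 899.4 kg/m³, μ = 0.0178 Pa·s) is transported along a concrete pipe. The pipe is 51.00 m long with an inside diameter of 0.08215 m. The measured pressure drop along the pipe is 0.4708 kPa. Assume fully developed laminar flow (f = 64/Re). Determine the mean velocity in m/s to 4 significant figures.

For laminar flow, f = 64/Re with Re = ρVD/μ, so Darcy-Weisbach reduces to ΔP = 32μLV/D². Solving for V: V = ΔP·D²/(32μL) = 470.8·(0.08215)²/(32·0.0178·51) = 0.1094 m/s.
Check: Re = ρVD/μ = 899.4·0.1094·0.08215/0.0178 = 454 < 2300, so the laminar assumption holds.

V ≈ 0.1094 m/s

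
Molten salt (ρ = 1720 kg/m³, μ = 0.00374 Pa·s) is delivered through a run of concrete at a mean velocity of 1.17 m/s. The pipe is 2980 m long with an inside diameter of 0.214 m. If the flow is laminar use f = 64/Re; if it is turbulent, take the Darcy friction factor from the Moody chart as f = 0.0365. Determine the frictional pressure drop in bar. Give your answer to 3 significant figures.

ΔP ≈ 5.98 bar

Reynolds number Re = ρVD/μ = 1720 · 1.17 · 0.214 / 0.00374 = 1.151e+05.
Re > 4000 → turbulent; use the Moody-chart value f = 0.0365.
Darcy-Weisbach: ΔP = f(L/D)(ρV²/2) = 0.0365·(2980/0.214)·(1720·1.17²/2) = 0.0365·1.393e+04·1177 = 5.984e+05 Pa.
ΔP = 5.984e+05 Pa = 5.98 bar.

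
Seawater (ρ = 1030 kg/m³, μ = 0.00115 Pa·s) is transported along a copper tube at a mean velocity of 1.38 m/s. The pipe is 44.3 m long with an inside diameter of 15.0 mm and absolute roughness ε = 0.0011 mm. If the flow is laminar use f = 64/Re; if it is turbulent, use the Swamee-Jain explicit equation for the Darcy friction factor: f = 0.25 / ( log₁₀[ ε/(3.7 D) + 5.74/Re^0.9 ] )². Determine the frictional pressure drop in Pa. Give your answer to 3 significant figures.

ΔP ≈ 76700 Pa

Reynolds number Re = ρVD/μ = 1030 · 1.38 · 0.015 / 0.00115 = 1.854e+04.
Re > 4000 → turbulent. Relative roughness ε/D = 1.1e-06/0.015 = 7.33e-05. Swamee-Jain: f = 0.25/(log₁₀[7.33e-05/3.7 + 5.74/1.854e+04^0.9])² = 0.25/(log₁₀[1.98e-05 + 0.000827])² = 0.25/(-3.072)² = 0.02649.
Darcy-Weisbach: ΔP = f(L/D)(ρV²/2) = 0.02649·(44.3/0.015)·(1030·1.38²/2) = 0.02649·2953·980.8 = 7.673e+04 Pa.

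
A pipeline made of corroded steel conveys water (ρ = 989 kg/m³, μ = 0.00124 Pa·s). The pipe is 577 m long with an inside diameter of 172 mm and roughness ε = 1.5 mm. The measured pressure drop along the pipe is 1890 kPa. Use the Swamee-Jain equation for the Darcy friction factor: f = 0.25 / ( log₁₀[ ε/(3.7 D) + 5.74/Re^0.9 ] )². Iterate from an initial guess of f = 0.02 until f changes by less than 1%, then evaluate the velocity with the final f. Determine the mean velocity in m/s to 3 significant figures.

V ≈ 5.60 m/s

Rearranging Darcy-Weisbach: V = √(2·ΔP·D/(f·L·ρ)). With ε/D = 0.0015/0.172 = 0.00872, iterate starting from f = 0.02:
  f = 0.02 → V = √(2·1.89e+06·0.172/(0.02·577·989)) = 7.548 m/s; Re = ρVD/μ = 1.035e+06; f → 0.03632
  f = 0.03632 → V = 5.601 m/s; Re = 7.683e+05; f → 0.03635
Converged (Δf/f < 1%). With the final f = 0.03635: V = √(2·1.89e+06·0.172/(0.03635·577·989)) = 5.598 m/s.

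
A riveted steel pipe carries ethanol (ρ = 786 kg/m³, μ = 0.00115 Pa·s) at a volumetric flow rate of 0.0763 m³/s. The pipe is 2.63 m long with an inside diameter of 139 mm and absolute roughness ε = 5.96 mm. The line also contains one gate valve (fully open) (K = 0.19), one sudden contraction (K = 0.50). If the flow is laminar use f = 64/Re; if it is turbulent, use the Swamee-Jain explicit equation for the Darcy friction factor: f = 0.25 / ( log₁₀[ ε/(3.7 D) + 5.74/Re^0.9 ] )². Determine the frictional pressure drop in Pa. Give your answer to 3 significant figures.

ΔP ≈ 19400 Pa

Cross-sectional area A = πD²/4 = π(0.139)²/4 = 0.01517 m²; mean velocity V = Q/A = 0.0763/0.01517 = 5.028 m/s.
Reynolds number Re = ρVD/μ = 786 · 5.028 · 0.139 / 0.00115 = 4.777e+05.
Re > 4000 → turbulent. Relative roughness ε/D = 0.00596/0.139 = 0.0429. Swamee-Jain: f = 0.25/(log₁₀[0.0429/3.7 + 5.74/4.777e+05^0.9])² = 0.25/(log₁₀[0.0116 + 4.44e-05])² = 0.25/(-1.934)² = 0.06682.
Total minor-loss coefficient ΣK = 1·0.19 + 1·0.5 = 0.69.
ΔP = [f·L/D + ΣK]·(ρV²/2) = [0.06682·2.63/0.139 + 0.69]·(786·5.028²/2) = [1.264 + 0.69]·9936 = 1.942e+04 Pa.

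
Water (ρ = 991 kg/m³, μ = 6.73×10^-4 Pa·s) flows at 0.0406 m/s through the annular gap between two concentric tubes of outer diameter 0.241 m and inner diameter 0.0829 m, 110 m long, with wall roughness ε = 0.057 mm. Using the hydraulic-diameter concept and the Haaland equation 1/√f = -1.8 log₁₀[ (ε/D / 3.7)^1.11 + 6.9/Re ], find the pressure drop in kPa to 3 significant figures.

ΔP ≈ 0.0181 kPa

Hydraulic diameter D_h = 4A/P = D_o - D_i = 0.241 - 0.0829 = 0.1581 m.
Re = ρVD_h/μ = 991·0.0406·0.1581/0.000673 = 9452.
ε/D_h = 5.7e-05/0.1581 = 0.000361; Haaland gives 1/√f = -1.8 log₁₀[3.53e-05+0.00073] = 5.609, so f = 0.03178.
ΔP = f(L/D_h)(ρV²/2) = 0.03178·110/0.1581·0.8168 = 18.06 Pa.
ΔP = 0.0181 kPa.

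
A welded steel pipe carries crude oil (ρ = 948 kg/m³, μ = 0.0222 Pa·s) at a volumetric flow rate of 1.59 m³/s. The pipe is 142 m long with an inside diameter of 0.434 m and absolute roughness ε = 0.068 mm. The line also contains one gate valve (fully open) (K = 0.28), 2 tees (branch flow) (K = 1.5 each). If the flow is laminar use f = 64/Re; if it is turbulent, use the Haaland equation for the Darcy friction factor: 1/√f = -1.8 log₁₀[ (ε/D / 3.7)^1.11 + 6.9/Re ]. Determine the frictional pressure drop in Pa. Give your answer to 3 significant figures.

ΔP ≈ 477000 Pa

Cross-sectional area A = πD²/4 = π(0.434)²/4 = 0.1479 m²; mean velocity V = Q/A = 1.59/0.1479 = 10.75 m/s.
Reynolds number Re = ρVD/μ = 948 · 10.75 · 0.434 / 0.0222 = 1.992e+05.
Re > 4000 → turbulent. Relative roughness ε/D = 6.8e-05/0.434 = 0.000157. Haaland: 1/√f = -1.8 log₁₀[(0.000157/3.7)^1.11 + 6.9/1.992e+05] = -1.8 log₁₀[1.4e-05 + 3.46e-05] = 7.764, so f = 0.01659.
Total minor-loss coefficient ΣK = 1·0.28 + 2·1.5 = 3.28.
ΔP = [f·L/D + ΣK]·(ρV²/2) = [0.01659·142/0.434 + 3.28]·(948·10.75²/2) = [5.428 + 3.28]·5.476e+04 = 4.768e+05 Pa.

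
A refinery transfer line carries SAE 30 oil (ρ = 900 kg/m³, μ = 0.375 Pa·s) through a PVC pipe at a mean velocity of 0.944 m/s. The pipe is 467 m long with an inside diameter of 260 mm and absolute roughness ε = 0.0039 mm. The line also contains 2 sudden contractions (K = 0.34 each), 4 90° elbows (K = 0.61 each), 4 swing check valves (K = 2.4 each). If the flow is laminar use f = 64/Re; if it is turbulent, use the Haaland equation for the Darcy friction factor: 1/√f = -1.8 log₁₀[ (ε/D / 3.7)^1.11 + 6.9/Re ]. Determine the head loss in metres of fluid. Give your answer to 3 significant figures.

Reynolds number Re = ρVD/μ = 900 · 0.944 · 0.26 / 0.375 = 589.1.
Re < 2300 → laminar flow, so f = 64/Re = 64/589.1 = 0.1086 (the turbulent correlation is not needed).
Total minor-loss coefficient ΣK = 2·0.34 + 4·0.61 + 4·2.4 = 12.7.
ΔP = [f·L/D + ΣK]·(ρV²/2) = [0.1086·467/0.26 + 12.7]·(900·0.944²/2) = [195.1 + 12.7]·401 = 8.336e+04 Pa.
Head loss h_f = ΔP/(ρg) = 8.336e+04/(900·9.81) = 9.44 m.

h_f ≈ 9.44 m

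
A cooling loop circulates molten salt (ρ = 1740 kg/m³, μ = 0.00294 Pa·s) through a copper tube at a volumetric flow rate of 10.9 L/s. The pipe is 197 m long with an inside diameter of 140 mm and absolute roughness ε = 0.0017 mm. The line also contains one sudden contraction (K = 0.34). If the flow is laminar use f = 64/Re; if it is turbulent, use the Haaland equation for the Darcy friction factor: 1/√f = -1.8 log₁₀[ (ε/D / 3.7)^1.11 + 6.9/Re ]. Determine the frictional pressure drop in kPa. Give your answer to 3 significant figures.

ΔP ≈ 12.4 kPa

Q = 10.9 L/s = 10.9/1000 = 0.0109 m³/s.
Cross-sectional area A = πD²/4 = π(0.14)²/4 = 0.01539 m²; mean velocity V = Q/A = 0.0109/0.01539 = 0.7081 m/s.
Reynolds number Re = ρVD/μ = 1740 · 0.7081 · 0.14 / 0.00294 = 5.867e+04.
Re > 4000 → turbulent. Relative roughness ε/D = 1.7e-06/0.14 = 1.21e-05. Haaland: 1/√f = -1.8 log₁₀[(1.21e-05/3.7)^1.11 + 6.9/5.867e+04] = -1.8 log₁₀[8.18e-07 + 0.000118] = 7.068, so f = 0.02002.
Total minor-loss coefficient ΣK = 1·0.34 = 0.34.
ΔP = [f·L/D + ΣK]·(ρV²/2) = [0.02002·197/0.14 + 0.34]·(1740·0.7081²/2) = [28.17 + 0.34]·436.2 = 1.244e+04 Pa.
ΔP = 1.244e+04 Pa = 12.4 kPa.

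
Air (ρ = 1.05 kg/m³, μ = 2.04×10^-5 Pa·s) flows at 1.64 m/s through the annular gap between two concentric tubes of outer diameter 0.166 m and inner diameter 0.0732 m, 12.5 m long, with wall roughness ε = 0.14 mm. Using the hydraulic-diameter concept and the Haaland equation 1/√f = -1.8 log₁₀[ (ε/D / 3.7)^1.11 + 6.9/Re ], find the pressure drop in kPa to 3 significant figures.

ΔP ≈ 0.00662 kPa

Hydraulic diameter D_h = 4A/P = D_o - D_i = 0.166 - 0.0732 = 0.0928 m.
Re = ρVD_h/μ = 1.05·1.64·0.0928/2.04e-05 = 7833.
ε/D_h = 0.00014/0.0928 = 0.00151; Haaland gives 1/√f = -1.8 log₁₀[0.000173+0.000881] = 5.359, so f = 0.03482.
ΔP = f(L/D_h)(ρV²/2) = 0.03482·12.5/0.0928·1.412 = 6.622 Pa.
ΔP = 0.00662 kPa.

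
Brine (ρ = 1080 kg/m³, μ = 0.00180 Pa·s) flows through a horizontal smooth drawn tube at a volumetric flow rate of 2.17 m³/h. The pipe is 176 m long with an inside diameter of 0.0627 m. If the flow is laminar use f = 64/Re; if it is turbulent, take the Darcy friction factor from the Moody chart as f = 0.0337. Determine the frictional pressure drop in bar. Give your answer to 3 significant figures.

ΔP ≈ 0.0195 bar

Q = 2.17 m³/h = 2.17/3600 = 0.0006028 m³/s.
Cross-sectional area A = πD²/4 = π(0.0627)²/4 = 0.003088 m²; mean velocity V = Q/A = 0.0006028/0.003088 = 0.1952 m/s.
Reynolds number Re = ρVD/μ = 1080 · 0.1952 · 0.0627 / 0.0018 = 7344.
Re > 4000 → turbulent; use the Moody-chart value f = 0.0337.
Darcy-Weisbach: ΔP = f(L/D)(ρV²/2) = 0.0337·(176/0.0627)·(1080·0.1952²/2) = 0.0337·2807·20.58 = 1947 Pa.
ΔP = 1947 Pa = 0.0195 bar.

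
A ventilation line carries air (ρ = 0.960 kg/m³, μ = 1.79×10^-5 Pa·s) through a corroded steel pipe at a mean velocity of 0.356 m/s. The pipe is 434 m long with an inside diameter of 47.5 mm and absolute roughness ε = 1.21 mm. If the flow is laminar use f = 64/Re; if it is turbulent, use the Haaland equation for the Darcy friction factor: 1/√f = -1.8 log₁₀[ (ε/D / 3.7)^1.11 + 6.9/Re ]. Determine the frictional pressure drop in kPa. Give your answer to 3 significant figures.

ΔP ≈ 0.0392 kPa

Reynolds number Re = ρVD/μ = 0.96 · 0.356 · 0.0475 / 1.79e-05 = 906.9.
Re < 2300 → laminar flow, so f = 64/Re = 64/906.9 = 0.07057 (the turbulent correlation is not needed).
Darcy-Weisbach: ΔP = f(L/D)(ρV²/2) = 0.07057·(434/0.0475)·(0.96·0.356²/2) = 0.07057·9137·0.06083 = 39.22 Pa.
ΔP = 39.22 Pa = 0.0392 kPa.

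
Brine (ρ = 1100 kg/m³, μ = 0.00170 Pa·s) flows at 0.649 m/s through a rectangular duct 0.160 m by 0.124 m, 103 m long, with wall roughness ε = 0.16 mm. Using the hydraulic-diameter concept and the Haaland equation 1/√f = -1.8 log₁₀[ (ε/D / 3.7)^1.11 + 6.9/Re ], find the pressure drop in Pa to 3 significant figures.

ΔP ≈ 4040 Pa

Hydraulic diameter D_h = 4A/P = 4·(0.16·0.124)/(2·(0.16+0.124)) = 0.07936/0.568 = 0.1397 m.
Re = ρVD_h/μ = 1100·0.649·0.1397/0.0017 = 5.867e+04.
ε/D_h = 0.00016/0.1397 = 0.00115; Haaland gives 1/√f = -1.8 log₁₀[0.000127+0.000118] = 6.5, so f = 0.02367.
ΔP = f(L/D_h)(ρV²/2) = 0.02367·103/0.1397·231.7 = 4042 Pa.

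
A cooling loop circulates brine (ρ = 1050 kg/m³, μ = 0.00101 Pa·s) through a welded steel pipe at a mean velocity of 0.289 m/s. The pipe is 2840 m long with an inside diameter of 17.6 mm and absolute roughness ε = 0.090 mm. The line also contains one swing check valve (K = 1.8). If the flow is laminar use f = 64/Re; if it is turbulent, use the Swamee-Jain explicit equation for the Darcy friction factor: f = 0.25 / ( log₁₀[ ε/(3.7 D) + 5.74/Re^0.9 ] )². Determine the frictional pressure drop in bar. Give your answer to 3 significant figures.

Reynolds number Re = ρVD/μ = 1050 · 0.289 · 0.0176 / 0.00101 = 5288.
Re > 4000 → turbulent. Relative roughness ε/D = 9e-05/0.0176 = 0.00511. Swamee-Jain: f = 0.25/(log₁₀[0.00511/3.7 + 5.74/5288^0.9])² = 0.25/(log₁₀[0.00138 + 0.00256])² = 0.25/(-2.404)² = 0.04324.
Total minor-loss coefficient ΣK = 1·1.8 = 1.8.
ΔP = [f·L/D + ΣK]·(ρV²/2) = [0.04324·2840/0.0176 + 1.8]·(1050·0.289²/2) = [6978 + 1.8]·43.85 = 3.06e+05 Pa.
ΔP = 3.06e+05 Pa = 3.06 bar.

ΔP ≈ 3.06 bar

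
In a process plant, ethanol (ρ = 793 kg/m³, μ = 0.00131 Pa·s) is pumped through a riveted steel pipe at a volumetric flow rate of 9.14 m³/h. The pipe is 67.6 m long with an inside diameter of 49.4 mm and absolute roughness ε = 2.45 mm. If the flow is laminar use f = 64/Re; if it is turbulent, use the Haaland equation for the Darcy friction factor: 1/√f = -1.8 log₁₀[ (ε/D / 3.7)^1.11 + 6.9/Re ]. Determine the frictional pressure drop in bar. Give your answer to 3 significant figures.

Q = 9.14 m³/h = 9.14/3600 = 0.002539 m³/s.
Cross-sectional area A = πD²/4 = π(0.0494)²/4 = 0.001917 m²; mean velocity V = Q/A = 0.002539/0.001917 = 1.325 m/s.
Reynolds number Re = ρVD/μ = 793 · 1.325 · 0.0494 / 0.00131 = 3.961e+04.
Re > 4000 → turbulent. Relative roughness ε/D = 0.00245/0.0494 = 0.0496. Haaland: 1/√f = -1.8 log₁₀[(0.0496/3.7)^1.11 + 6.9/3.961e+04] = -1.8 log₁₀[0.00834 + 0.000174] = 3.726, so f = 0.07204.
Darcy-Weisbach: ΔP = f(L/D)(ρV²/2) = 0.07204·(67.6/0.0494)·(793·1.325²/2) = 0.07204·1368·695.7 = 6.859e+04 Pa.
ΔP = 6.859e+04 Pa = 0.686 bar.

ΔP ≈ 0.686 bar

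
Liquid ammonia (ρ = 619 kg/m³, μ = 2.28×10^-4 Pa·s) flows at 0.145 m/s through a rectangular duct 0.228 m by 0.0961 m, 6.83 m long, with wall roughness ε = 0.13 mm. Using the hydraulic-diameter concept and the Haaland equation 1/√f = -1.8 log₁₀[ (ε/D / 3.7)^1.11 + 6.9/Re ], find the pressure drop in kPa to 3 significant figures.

ΔP ≈ 0.00770 kPa

Hydraulic diameter D_h = 4A/P = 4·(0.228·0.0961)/(2·(0.228+0.0961)) = 0.08764/0.6482 = 0.1352 m.
Re = ρVD_h/μ = 619·0.145·0.1352/0.000228 = 5.323e+04.
ε/D_h = 0.00013/0.1352 = 0.000961; Haaland gives 1/√f = -1.8 log₁₀[0.000105+0.00013] = 6.534, so f = 0.02342.
ΔP = f(L/D_h)(ρV²/2) = 0.02342·6.83/0.1352·6.507 = 7.699 Pa.
ΔP = 0.00770 kPa.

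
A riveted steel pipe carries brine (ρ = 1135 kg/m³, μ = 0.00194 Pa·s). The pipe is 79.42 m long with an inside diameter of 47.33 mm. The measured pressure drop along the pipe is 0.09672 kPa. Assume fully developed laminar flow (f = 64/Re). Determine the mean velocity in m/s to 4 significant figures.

V ≈ 0.04394 m/s

For laminar flow, f = 64/Re with Re = ρVD/μ, so Darcy-Weisbach reduces to ΔP = 32μLV/D². Solving for V: V = ΔP·D²/(32μL) = 96.72·(0.04733)²/(32·0.00194·79.42) = 0.04394 m/s.
Check: Re = ρVD/μ = 1135·0.04394·0.04733/0.00194 = 1217 < 2300, so the laminar assumption holds.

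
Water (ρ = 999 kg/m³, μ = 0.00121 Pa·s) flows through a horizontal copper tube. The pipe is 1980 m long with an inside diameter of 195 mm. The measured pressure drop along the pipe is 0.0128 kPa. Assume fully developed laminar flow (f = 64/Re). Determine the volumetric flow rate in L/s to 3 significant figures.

For laminar flow, f = 64/Re with Re = ρVD/μ, so Darcy-Weisbach reduces to ΔP = 32μLV/D². Solving for V: V = ΔP·D²/(32μL) = 12.8·(0.195)²/(32·0.00121·1980) = 0.006349 m/s.
Check: Re = ρVD/μ = 999·0.006349·0.195/0.00121 = 1022 < 2300, so the laminar assumption holds.
Q = V·A = 0.006349·(π/4·0.195²) = 0.0001896 m³/s = 0.190 L/s.

Q ≈ 0.190 L/s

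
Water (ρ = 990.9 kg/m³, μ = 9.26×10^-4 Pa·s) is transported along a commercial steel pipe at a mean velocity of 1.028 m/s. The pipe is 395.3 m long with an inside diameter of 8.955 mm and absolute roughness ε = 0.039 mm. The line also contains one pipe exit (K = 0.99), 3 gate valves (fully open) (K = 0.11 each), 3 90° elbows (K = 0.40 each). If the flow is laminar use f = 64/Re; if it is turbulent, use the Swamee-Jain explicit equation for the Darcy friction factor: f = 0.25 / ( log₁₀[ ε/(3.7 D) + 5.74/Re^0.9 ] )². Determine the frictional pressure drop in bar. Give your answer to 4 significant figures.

Reynolds number Re = ρVD/μ = 990.9 · 1.028 · 0.008955 / 0.000926 = 9851.
Re > 4000 → turbulent. Relative roughness ε/D = 3.9e-05/0.008955 = 0.00436. Swamee-Jain: f = 0.25/(log₁₀[0.00436/3.7 + 5.74/9851^0.9])² = 0.25/(log₁₀[0.00118 + 0.00146])² = 0.25/(-2.579)² = 0.0376.
Total minor-loss coefficient ΣK = 1·0.99 + 3·0.11 + 3·0.4 = 2.52.
ΔP = [f·L/D + ΣK]·(ρV²/2) = [0.0376·395.3/0.008955 + 2.52]·(990.9·1.028²/2) = [1660 + 2.52]·523.6 = 8.703e+05 Pa.
ΔP = 8.703e+05 Pa = 8.703 bar.

ΔP ≈ 8.703 bar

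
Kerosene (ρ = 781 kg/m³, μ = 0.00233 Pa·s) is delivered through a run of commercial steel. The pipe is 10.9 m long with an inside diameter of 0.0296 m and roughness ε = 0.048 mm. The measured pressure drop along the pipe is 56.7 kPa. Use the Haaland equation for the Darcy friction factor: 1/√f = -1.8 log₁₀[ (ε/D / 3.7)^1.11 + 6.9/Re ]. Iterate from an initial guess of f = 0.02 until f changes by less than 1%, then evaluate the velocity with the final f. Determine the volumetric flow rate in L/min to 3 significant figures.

Rearranging Darcy-Weisbach: V = √(2·ΔP·D/(f·L·ρ)). With ε/D = 4.8e-05/0.0296 = 0.00162, iterate starting from f = 0.02:
  f = 0.02 → V = √(2·5.67e+04·0.0296/(0.02·10.9·781)) = 4.44 m/s; Re = ρVD/μ = 4.405e+04; f → 0.02573
  f = 0.02573 → V = 3.915 m/s; Re = 3.884e+04; f → 0.02611
  f = 0.02611 → V = 3.886 m/s; Re = 3.855e+04; f → 0.02614
Converged (Δf/f < 1%). With the final f = 0.02614: V = √(2·5.67e+04·0.0296/(0.02614·10.9·781)) = 3.884 m/s.
Q = V·A = 3.884·(π/4·0.0296²) = 0.002673 m³/s = 160 L/min.

Q ≈ 160 L/min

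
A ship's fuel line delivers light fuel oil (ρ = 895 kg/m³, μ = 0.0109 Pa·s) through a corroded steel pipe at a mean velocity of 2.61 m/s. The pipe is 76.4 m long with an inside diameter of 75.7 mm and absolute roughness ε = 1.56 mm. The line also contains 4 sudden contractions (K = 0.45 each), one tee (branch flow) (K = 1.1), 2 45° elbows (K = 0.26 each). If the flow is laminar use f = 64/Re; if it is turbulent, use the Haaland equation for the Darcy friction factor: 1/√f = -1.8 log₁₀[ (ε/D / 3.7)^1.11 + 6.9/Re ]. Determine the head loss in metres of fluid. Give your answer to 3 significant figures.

h_f ≈ 19.2 m

Reynolds number Re = ρVD/μ = 895 · 2.61 · 0.0757 / 0.0109 = 1.622e+04.
Re > 4000 → turbulent. Relative roughness ε/D = 0.00156/0.0757 = 0.0206. Haaland: 1/√f = -1.8 log₁₀[(0.0206/3.7)^1.11 + 6.9/1.622e+04] = -1.8 log₁₀[0.00315 + 0.000425] = 4.405, so f = 0.05154.
Total minor-loss coefficient ΣK = 4·0.45 + 1·1.1 + 2·0.26 = 3.42.
ΔP = [f·L/D + ΣK]·(ρV²/2) = [0.05154·76.4/0.0757 + 3.42]·(895·2.61²/2) = [52.02 + 3.42]·3048 = 1.69e+05 Pa.
Head loss h_f = ΔP/(ρg) = 1.69e+05/(895·9.81) = 19.2 m.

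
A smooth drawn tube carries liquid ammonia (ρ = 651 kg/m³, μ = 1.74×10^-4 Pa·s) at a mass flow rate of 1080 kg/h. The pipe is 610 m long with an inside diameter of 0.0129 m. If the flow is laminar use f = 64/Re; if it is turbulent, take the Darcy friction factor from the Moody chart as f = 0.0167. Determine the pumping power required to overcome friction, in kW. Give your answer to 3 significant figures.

ṁ = 1080 kg/h = 1080/3600 = 0.3 kg/s.
A = πD²/4 = π(0.0129)²/4 = 0.0001307 m²; mean velocity V = ṁ/(ρA) = 0.3/(651 · 0.0001307) = 3.526 m/s.
Reynolds number Re = ρVD/μ = 651 · 3.526 · 0.0129 / 0.000174 = 1.702e+05.
Re > 4000 → turbulent; use the Moody-chart value f = 0.0167.
Darcy-Weisbach: ΔP = f(L/D)(ρV²/2) = 0.0167·(610/0.0129)·(651·3.526²/2) = 0.0167·4.729e+04·4047 = 3.196e+06 Pa.
Q = ṁ/ρ = 0.3/651 = 0.0004608 m³/s.
Pumping power P = QΔP = 0.0004608·3.196e+06 = 1473 W = 1.47 kW.

P ≈ 1.47 kW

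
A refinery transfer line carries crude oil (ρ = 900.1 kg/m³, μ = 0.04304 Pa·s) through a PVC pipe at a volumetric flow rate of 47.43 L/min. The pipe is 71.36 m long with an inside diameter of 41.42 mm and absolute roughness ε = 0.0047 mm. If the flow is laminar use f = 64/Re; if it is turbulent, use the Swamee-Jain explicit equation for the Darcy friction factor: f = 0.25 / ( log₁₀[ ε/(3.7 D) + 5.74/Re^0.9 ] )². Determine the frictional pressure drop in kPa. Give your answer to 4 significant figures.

Q = 47.43 L/min = 47.43/60000 = 0.0007905 m³/s.
Cross-sectional area A = πD²/4 = π(0.04142)²/4 = 0.001347 m²; mean velocity V = Q/A = 0.0007905/0.001347 = 0.5867 m/s.
Reynolds number Re = ρVD/μ = 900.1 · 0.5867 · 0.04142 / 0.043 = 508.2.
Re < 2300 → laminar flow, so f = 64/Re = 64/508.2 = 0.1259 (the turbulent correlation is not needed).
Darcy-Weisbach: ΔP = f(L/D)(ρV²/2) = 0.1259·(71.36/0.04142)·(900.1·0.5867²/2) = 0.1259·1723·154.9 = 3.361e+04 Pa.
ΔP = 3.361e+04 Pa = 33.61 kPa.

ΔP ≈ 33.61 kPa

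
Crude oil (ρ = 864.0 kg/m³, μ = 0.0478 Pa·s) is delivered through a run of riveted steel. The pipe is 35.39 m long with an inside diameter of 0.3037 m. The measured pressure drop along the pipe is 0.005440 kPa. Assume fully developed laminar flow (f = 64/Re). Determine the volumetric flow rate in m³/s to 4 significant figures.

For laminar flow, f = 64/Re with Re = ρVD/μ, so Darcy-Weisbach reduces to ΔP = 32μLV/D². Solving for V: V = ΔP·D²/(32μL) = 5.44·(0.3037)²/(32·0.0478·35.39) = 0.009269 m/s.
Check: Re = ρVD/μ = 864·0.009269·0.3037/0.0478 = 50.88 < 2300, so the laminar assumption holds.
Q = V·A = 0.009269·(π/4·0.3037²) = 0.0006714 m³/s = 6.714×10^-4 m³/s.

Q ≈ 6.714×10^-4 m³/s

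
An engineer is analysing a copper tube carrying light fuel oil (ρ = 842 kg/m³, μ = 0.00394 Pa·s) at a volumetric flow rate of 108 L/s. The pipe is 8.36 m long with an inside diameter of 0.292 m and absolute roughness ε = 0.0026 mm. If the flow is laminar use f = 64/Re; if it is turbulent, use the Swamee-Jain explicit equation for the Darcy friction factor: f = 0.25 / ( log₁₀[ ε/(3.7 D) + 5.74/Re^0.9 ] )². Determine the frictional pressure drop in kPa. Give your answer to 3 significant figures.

Q = 108 L/s = 108/1000 = 0.108 m³/s.
Cross-sectional area A = πD²/4 = π(0.292)²/4 = 0.06697 m²; mean velocity V = Q/A = 0.108/0.06697 = 1.613 m/s.
Reynolds number Re = ρVD/μ = 842 · 1.613 · 0.292 / 0.00394 = 1.006e+05.
Re > 4000 → turbulent. Relative roughness ε/D = 2.6e-06/0.292 = 8.9e-06. Swamee-Jain: f = 0.25/(log₁₀[8.9e-06/3.7 + 5.74/1.006e+05^0.9])² = 0.25/(log₁₀[2.41e-06 + 0.00018])² = 0.25/(-3.738)² = 0.01789.
Darcy-Weisbach: ΔP = f(L/D)(ρV²/2) = 0.01789·(8.36/0.292)·(842·1.613²/2) = 0.01789·28.63·1095 = 561 Pa.
ΔP = 561 Pa = 0.561 kPa.

ΔP ≈ 0.561 kPa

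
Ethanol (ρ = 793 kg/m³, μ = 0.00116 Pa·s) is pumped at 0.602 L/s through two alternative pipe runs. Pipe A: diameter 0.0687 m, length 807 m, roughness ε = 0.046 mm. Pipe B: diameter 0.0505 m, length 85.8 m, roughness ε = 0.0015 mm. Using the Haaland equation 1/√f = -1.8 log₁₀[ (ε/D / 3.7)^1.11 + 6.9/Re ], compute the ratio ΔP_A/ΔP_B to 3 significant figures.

Pipe A: V = Q/A = 0.000602/0.003707 = 0.1624 m/s; Re = 7627; ε/D = 0.00067; Haaland → f = 0.03404; ΔP_A = f(L/D)(ρV²/2) = 4182 Pa.
Pipe B: V = Q/A = 0.000602/0.002003 = 0.3006 m/s; Re = 1.038e+04; ε/D = 2.97e-05; Haaland → f = 0.0306; ΔP_B = f(L/D)(ρV²/2) = 1862 Pa.
ΔP_A/ΔP_B = 4182/1862 = 2.25.

ΔP_A/ΔP_B ≈ 2.25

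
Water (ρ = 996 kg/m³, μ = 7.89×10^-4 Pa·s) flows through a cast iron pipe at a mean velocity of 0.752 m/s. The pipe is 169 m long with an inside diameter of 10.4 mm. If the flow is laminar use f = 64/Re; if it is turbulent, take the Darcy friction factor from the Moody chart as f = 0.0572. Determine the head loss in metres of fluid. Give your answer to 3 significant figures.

h_f ≈ 26.8 m

Reynolds number Re = ρVD/μ = 996 · 0.752 · 0.0104 / 0.000789 = 9873.
Re > 4000 → turbulent; use the Moody-chart value f = 0.0572.
Darcy-Weisbach: ΔP = f(L/D)(ρV²/2) = 0.0572·(169/0.0104)·(996·0.752²/2) = 0.0572·1.625e+04·281.6 = 2.618e+05 Pa.
Head loss h_f = ΔP/(ρg) = 2.618e+05/(996·9.81) = 26.8 m.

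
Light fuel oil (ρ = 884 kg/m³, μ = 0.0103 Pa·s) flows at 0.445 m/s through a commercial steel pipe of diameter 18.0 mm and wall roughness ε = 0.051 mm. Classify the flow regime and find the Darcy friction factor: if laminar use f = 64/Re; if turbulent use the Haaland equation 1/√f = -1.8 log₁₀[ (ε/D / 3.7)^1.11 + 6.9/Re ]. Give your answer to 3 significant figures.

f ≈ 0.0931

Re = ρVD/μ = 884·0.445·0.018/0.0103 = 687.5.
Re < 2300 → laminar, so f = 64/Re = 0.0931 (roughness is irrelevant in laminar flow).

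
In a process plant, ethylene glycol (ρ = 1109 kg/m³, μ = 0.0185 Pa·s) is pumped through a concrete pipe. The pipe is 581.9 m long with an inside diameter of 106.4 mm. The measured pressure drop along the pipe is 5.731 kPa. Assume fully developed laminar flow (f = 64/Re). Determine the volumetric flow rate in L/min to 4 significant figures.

Q ≈ 100.5 L/min

For laminar flow, f = 64/Re with Re = ρVD/μ, so Darcy-Weisbach reduces to ΔP = 32μLV/D². Solving for V: V = ΔP·D²/(32μL) = 5731·(0.1064)²/(32·0.0185·581.9) = 0.1883 m/s.
Check: Re = ρVD/μ = 1109·0.1883·0.1064/0.0185 = 1201 < 2300, so the laminar assumption holds.
Q = V·A = 0.1883·(π/4·0.1064²) = 0.001675 m³/s = 100.5 L/min.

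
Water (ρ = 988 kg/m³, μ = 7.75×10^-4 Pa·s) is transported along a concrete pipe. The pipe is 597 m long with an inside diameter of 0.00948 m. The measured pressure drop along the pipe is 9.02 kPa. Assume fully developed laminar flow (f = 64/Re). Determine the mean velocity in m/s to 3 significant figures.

V ≈ 0.0548 m/s

For laminar flow, f = 64/Re with Re = ρVD/μ, so Darcy-Weisbach reduces to ΔP = 32μLV/D². Solving for V: V = ΔP·D²/(32μL) = 9020·(0.00948)²/(32·0.000775·597) = 0.05475 m/s.
Check: Re = ρVD/μ = 988·0.05475·0.00948/0.000775 = 661.7 < 2300, so the laminar assumption holds.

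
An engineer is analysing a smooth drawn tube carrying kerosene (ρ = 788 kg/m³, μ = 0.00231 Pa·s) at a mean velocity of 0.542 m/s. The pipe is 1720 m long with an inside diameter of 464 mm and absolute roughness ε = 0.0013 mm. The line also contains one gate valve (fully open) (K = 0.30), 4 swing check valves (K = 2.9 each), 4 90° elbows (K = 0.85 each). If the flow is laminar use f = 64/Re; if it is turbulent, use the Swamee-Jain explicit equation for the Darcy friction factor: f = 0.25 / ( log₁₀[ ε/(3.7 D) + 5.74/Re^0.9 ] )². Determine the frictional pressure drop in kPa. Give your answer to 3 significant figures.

ΔP ≈ 9.69 kPa

Reynolds number Re = ρVD/μ = 788 · 0.542 · 0.464 / 0.00231 = 8.579e+04.
Re > 4000 → turbulent. Relative roughness ε/D = 1.3e-06/0.464 = 2.8e-06. Swamee-Jain: f = 0.25/(log₁₀[2.8e-06/3.7 + 5.74/8.579e+04^0.9])² = 0.25/(log₁₀[7.57e-07 + 0.000208])² = 0.25/(-3.68)² = 0.01846.
Total minor-loss coefficient ΣK = 1·0.3 + 4·2.9 + 4·0.85 = 15.3.
ΔP = [f·L/D + ΣK]·(ρV²/2) = [0.01846·1720/0.464 + 15.3]·(788·0.542²/2) = [68.45 + 15.3]·115.7 = 9693 Pa.
ΔP = 9693 Pa = 9.69 kPa.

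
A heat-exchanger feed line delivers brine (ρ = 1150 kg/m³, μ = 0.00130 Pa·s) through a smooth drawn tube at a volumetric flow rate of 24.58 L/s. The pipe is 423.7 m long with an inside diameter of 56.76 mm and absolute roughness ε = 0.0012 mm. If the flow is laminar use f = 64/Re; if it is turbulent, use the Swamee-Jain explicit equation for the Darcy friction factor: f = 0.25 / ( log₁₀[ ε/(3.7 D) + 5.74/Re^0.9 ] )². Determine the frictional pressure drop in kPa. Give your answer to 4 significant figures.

Q = 24.58 L/s = 24.58/1000 = 0.02458 m³/s.
Cross-sectional area A = πD²/4 = π(0.05676)²/4 = 0.00253 m²; mean velocity V = Q/A = 0.02458/0.00253 = 9.714 m/s.
Reynolds number Re = ρVD/μ = 1150 · 9.714 · 0.05676 / 0.0013 = 4.878e+05.
Re > 4000 → turbulent. Relative roughness ε/D = 1.2e-06/0.05676 = 2.11e-05. Swamee-Jain: f = 0.25/(log₁₀[2.11e-05/3.7 + 5.74/4.878e+05^0.9])² = 0.25/(log₁₀[5.71e-06 + 4.36e-05])² = 0.25/(-4.307)² = 0.01348.
Darcy-Weisbach: ΔP = f(L/D)(ρV²/2) = 0.01348·(423.7/0.05676)·(1150·9.714²/2) = 0.01348·7465·5.426e+04 = 5.459e+06 Pa.
ΔP = 5.459e+06 Pa = 5459 kPa.

ΔP ≈ 5459 kPa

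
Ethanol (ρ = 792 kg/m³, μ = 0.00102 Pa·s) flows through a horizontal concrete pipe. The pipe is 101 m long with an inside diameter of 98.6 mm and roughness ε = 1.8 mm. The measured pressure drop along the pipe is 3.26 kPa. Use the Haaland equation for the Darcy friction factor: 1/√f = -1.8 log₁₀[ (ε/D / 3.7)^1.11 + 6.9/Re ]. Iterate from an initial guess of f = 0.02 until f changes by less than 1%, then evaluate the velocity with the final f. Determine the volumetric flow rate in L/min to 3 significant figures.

Q ≈ 187 L/min

Rearranging Darcy-Weisbach: V = √(2·ΔP·D/(f·L·ρ)). With ε/D = 0.0018/0.0986 = 0.0183, iterate starting from f = 0.02:
  f = 0.02 → V = √(2·3260·0.0986/(0.02·101·792)) = 0.6339 m/s; Re = ρVD/μ = 4.853e+04; f → 0.04789
  f = 0.04789 → V = 0.4097 m/s; Re = 3.136e+04; f → 0.04833
Converged (Δf/f < 1%). With the final f = 0.04833: V = √(2·3260·0.0986/(0.04833·101·792)) = 0.4078 m/s.
Q = V·A = 0.4078·(π/4·0.0986²) = 0.003114 m³/s = 187 L/min.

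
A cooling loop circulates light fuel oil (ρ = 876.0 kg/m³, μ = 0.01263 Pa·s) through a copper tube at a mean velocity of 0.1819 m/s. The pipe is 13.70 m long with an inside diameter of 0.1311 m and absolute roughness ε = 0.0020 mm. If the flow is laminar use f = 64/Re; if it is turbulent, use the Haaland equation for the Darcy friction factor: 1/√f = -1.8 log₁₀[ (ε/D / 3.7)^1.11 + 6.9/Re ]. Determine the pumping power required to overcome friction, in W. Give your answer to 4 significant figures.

Reynolds number Re = ρVD/μ = 876 · 0.1819 · 0.1311 / 0.0126 = 1654.
Re < 2300 → laminar flow, so f = 64/Re = 64/1654 = 0.03869 (the turbulent correlation is not needed).
Darcy-Weisbach: ΔP = f(L/D)(ρV²/2) = 0.03869·(13.7/0.1311)·(876·0.1819²/2) = 0.03869·104.5·14.49 = 58.6 Pa.
Q = V·A = 0.1819·0.0135 = 0.002455 m³/s.
Pumping power P = QΔP = 0.002455·58.6 = 0.14389 W = 0.1439 W.

P ≈ 0.1439 W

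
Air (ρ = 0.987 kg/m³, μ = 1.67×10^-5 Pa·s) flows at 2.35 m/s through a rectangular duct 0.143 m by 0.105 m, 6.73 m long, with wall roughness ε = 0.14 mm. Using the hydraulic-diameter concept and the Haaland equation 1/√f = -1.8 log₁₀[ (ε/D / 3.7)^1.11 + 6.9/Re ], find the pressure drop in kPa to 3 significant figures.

Hydraulic diameter D_h = 4A/P = 4·(0.143·0.105)/(2·(0.143+0.105)) = 0.06006/0.496 = 0.1211 m.
Re = ρVD_h/μ = 0.987·2.35·0.1211/1.67e-05 = 1.682e+04.
ε/D_h = 0.00014/0.1211 = 0.00116; Haaland gives 1/√f = -1.8 log₁₀[0.000129+0.00041] = 5.883, so f = 0.02889.
ΔP = f(L/D_h)(ρV²/2) = 0.02889·6.73/0.1211·2.725 = 4.376 Pa.
ΔP = 0.00438 kPa.

ΔP ≈ 0.00438 kPa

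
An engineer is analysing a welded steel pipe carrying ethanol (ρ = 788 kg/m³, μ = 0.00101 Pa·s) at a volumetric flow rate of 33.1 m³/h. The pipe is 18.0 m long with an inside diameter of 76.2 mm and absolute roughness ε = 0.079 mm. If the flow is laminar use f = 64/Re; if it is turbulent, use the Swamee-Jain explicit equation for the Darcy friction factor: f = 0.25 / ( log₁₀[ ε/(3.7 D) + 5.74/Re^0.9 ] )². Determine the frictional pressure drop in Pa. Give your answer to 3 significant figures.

Q = 33.1 m³/h = 33.1/3600 = 0.009194 m³/s.
Cross-sectional area A = πD²/4 = π(0.0762)²/4 = 0.00456 m²; mean velocity V = Q/A = 0.009194/0.00456 = 2.016 m/s.
Reynolds number Re = ρVD/μ = 788 · 2.016 · 0.0762 / 0.00101 = 1.199e+05.
Re > 4000 → turbulent. Relative roughness ε/D = 7.9e-05/0.0762 = 0.00104. Swamee-Jain: f = 0.25/(log₁₀[0.00104/3.7 + 5.74/1.199e+05^0.9])² = 0.25/(log₁₀[0.00028 + 0.000154])² = 0.25/(-3.362)² = 0.02212.
Darcy-Weisbach: ΔP = f(L/D)(ρV²/2) = 0.02212·(18/0.0762)·(788·2.016²/2) = 0.02212·236.2·1602 = 8367 Pa.

ΔP ≈ 8370 Pa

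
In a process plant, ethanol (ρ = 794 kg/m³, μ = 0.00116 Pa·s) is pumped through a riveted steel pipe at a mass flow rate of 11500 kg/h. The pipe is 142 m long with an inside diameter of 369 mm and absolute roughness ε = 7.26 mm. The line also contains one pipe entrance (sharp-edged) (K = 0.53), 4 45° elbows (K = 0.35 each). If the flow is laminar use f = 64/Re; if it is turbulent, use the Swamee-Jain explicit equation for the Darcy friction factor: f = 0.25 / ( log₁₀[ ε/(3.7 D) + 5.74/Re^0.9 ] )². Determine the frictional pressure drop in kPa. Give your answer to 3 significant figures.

ṁ = 11500 kg/h = 11500/3600 = 3.194 kg/s.
A = πD²/4 = π(0.369)²/4 = 0.1069 m²; mean velocity V = ṁ/(ρA) = 3.194/(794 · 0.1069) = 0.03762 m/s.
Reynolds number Re = ρVD/μ = 794 · 0.03762 · 0.369 / 0.00116 = 9502.
Re > 4000 → turbulent. Relative roughness ε/D = 0.00726/0.369 = 0.0197. Swamee-Jain: f = 0.25/(log₁₀[0.0197/3.7 + 5.74/9502^0.9])² = 0.25/(log₁₀[0.00532 + 0.00151])² = 0.25/(-2.166)² = 0.0533.
Total minor-loss coefficient ΣK = 1·0.53 + 4·0.35 = 1.93.
ΔP = [f·L/D + ΣK]·(ρV²/2) = [0.0533·142/0.369 + 1.93]·(794·0.03762²/2) = [20.51 + 1.93]·0.5619 = 12.61 Pa.
ΔP = 12.61 Pa = 0.0126 kPa.

ΔP ≈ 0.0126 kPa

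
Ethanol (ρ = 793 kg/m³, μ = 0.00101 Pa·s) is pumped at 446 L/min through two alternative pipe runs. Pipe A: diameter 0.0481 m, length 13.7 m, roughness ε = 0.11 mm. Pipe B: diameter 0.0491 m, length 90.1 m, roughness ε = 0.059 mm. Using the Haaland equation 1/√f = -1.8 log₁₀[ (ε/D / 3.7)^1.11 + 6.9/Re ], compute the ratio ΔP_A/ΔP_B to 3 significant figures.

ΔP_A/ΔP_B ≈ 0.193

Pipe A: V = Q/A = 0.007433/0.001817 = 4.091 m/s; Re = 1.545e+05; ε/D = 0.00229; Haaland → f = 0.02525; ΔP_A = f(L/D)(ρV²/2) = 4.771e+04 Pa.
Pipe B: V = Q/A = 0.007433/0.001893 = 3.926 m/s; Re = 1.513e+05; ε/D = 0.0012; Haaland → f = 0.022; ΔP_B = f(L/D)(ρV²/2) = 2.468e+05 Pa.
ΔP_A/ΔP_B = 4.771e+04/2.468e+05 = 0.193.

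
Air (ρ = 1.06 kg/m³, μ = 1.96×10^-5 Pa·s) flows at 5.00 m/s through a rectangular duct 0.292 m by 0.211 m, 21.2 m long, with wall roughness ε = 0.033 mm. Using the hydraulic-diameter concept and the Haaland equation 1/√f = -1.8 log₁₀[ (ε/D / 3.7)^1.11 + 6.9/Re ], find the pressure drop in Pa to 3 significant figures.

Hydraulic diameter D_h = 4A/P = 4·(0.292·0.211)/(2·(0.292+0.211)) = 0.2464/1.006 = 0.245 m.
Re = ρVD_h/μ = 1.06·5·0.245/1.96e-05 = 6.624e+04.
ε/D_h = 3.3e-05/0.245 = 0.000135; Haaland gives 1/√f = -1.8 log₁₀[1.18e-05+0.000104] = 7.084, so f = 0.01993.
ΔP = f(L/D_h)(ρV²/2) = 0.01993·21.2/0.245·13.25 = 22.85 Pa.

ΔP ≈ 22.8 Pa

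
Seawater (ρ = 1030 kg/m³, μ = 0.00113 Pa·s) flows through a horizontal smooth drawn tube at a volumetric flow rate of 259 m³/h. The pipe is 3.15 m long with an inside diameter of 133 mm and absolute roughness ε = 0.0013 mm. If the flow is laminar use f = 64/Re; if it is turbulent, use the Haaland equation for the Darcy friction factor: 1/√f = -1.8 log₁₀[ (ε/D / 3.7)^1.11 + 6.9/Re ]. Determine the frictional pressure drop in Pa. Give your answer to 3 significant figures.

ΔP ≈ 4150 Pa

Q = 259 m³/h = 259/3600 = 0.07194 m³/s.
Cross-sectional area A = πD²/4 = π(0.133)²/4 = 0.01389 m²; mean velocity V = Q/A = 0.07194/0.01389 = 5.179 m/s.
Reynolds number Re = ρVD/μ = 1030 · 5.179 · 0.133 / 0.00113 = 6.278e+05.
Re > 4000 → turbulent. Relative roughness ε/D = 1.3e-06/0.133 = 9.77e-06. Haaland: 1/√f = -1.8 log₁₀[(9.77e-06/3.7)^1.11 + 6.9/6.278e+05] = -1.8 log₁₀[6.43e-07 + 1.1e-05] = 8.882, so f = 0.01268.
Darcy-Weisbach: ΔP = f(L/D)(ρV²/2) = 0.01268·(3.15/0.133)·(1030·5.179²/2) = 0.01268·23.68·1.381e+04 = 4147 Pa.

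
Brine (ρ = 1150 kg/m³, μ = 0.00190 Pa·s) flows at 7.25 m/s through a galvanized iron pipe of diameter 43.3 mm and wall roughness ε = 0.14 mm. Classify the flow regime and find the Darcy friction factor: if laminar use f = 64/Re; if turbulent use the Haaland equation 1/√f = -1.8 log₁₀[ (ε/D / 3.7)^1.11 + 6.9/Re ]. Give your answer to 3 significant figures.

f ≈ 0.0274

Re = ρVD/μ = 1150·7.25·0.0433/0.0019 = 1.9e+05.
Re > 4000 → turbulent. ε/D = 0.00014/0.0433 = 0.00323; Haaland: 1/√f = -1.8 log₁₀[0.000403 + 3.63e-05] = 6.044, so f = 0.02738.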